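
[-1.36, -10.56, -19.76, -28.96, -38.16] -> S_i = -1.36 + -9.20*i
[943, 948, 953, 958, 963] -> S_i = 943 + 5*i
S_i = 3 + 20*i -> [3, 23, 43, 63, 83]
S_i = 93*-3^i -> [93, -279, 837, -2511, 7533]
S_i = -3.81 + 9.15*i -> [-3.81, 5.34, 14.49, 23.64, 32.79]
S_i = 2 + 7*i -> [2, 9, 16, 23, 30]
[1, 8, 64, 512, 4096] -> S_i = 1*8^i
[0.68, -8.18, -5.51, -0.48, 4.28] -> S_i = Random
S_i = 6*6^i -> [6, 36, 216, 1296, 7776]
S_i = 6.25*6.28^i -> [6.25, 39.25, 246.49, 1547.96, 9721.17]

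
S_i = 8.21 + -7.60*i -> [8.21, 0.61, -6.99, -14.59, -22.19]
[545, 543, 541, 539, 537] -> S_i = 545 + -2*i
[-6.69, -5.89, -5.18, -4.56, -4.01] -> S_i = -6.69*0.88^i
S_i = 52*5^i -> [52, 260, 1300, 6500, 32500]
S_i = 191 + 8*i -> [191, 199, 207, 215, 223]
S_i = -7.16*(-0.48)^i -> [-7.16, 3.44, -1.65, 0.79, -0.38]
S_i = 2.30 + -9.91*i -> [2.3, -7.61, -17.52, -27.43, -37.34]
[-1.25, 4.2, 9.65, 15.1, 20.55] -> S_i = -1.25 + 5.45*i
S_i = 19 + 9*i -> [19, 28, 37, 46, 55]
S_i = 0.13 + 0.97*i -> [0.13, 1.1, 2.07, 3.04, 4.01]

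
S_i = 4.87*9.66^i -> [4.87, 47.04, 454.45, 4389.96, 42406.99]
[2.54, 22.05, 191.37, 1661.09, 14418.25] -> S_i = 2.54*8.68^i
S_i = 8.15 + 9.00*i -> [8.15, 17.15, 26.15, 35.15, 44.15]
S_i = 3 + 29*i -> [3, 32, 61, 90, 119]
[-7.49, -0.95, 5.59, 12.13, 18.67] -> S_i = -7.49 + 6.54*i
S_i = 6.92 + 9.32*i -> [6.92, 16.24, 25.56, 34.88, 44.2]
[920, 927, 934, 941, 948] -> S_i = 920 + 7*i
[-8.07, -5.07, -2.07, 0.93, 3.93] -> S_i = -8.07 + 3.00*i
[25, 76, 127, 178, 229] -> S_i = 25 + 51*i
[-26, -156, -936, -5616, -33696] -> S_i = -26*6^i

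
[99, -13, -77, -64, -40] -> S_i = Random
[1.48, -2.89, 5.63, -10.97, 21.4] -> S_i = 1.48*(-1.95)^i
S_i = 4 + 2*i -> [4, 6, 8, 10, 12]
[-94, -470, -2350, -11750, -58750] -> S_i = -94*5^i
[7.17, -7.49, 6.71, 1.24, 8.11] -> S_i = Random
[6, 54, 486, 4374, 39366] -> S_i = 6*9^i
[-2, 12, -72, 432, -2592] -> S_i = -2*-6^i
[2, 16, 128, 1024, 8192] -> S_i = 2*8^i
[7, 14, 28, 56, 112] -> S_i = 7*2^i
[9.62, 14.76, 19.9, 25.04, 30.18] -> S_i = 9.62 + 5.14*i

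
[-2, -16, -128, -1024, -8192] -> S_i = -2*8^i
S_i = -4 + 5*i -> [-4, 1, 6, 11, 16]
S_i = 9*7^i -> [9, 63, 441, 3087, 21609]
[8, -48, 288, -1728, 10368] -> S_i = 8*-6^i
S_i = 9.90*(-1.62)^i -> [9.9, -16.04, 25.98, -42.09, 68.19]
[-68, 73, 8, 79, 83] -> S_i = Random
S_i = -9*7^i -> [-9, -63, -441, -3087, -21609]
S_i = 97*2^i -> [97, 194, 388, 776, 1552]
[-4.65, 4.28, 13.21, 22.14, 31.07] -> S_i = -4.65 + 8.93*i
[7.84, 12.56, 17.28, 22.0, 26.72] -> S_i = 7.84 + 4.72*i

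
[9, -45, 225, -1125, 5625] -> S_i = 9*-5^i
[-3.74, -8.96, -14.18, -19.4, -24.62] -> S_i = -3.74 + -5.22*i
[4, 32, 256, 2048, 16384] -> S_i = 4*8^i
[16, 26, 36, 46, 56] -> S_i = 16 + 10*i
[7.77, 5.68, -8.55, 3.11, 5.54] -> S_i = Random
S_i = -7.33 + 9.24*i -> [-7.33, 1.91, 11.15, 20.39, 29.63]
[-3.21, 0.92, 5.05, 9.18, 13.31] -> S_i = -3.21 + 4.13*i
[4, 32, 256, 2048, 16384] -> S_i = 4*8^i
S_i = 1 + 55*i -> [1, 56, 111, 166, 221]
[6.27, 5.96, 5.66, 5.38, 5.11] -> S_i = 6.27*0.95^i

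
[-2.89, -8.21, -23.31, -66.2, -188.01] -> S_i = -2.89*2.84^i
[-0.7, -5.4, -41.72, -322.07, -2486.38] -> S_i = -0.70*7.72^i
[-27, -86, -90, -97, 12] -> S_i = Random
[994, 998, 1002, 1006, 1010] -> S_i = 994 + 4*i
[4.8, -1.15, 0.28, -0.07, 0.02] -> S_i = 4.80*(-0.24)^i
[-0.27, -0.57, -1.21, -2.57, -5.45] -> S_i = -0.27*2.12^i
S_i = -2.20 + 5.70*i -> [-2.2, 3.5, 9.2, 14.9, 20.6]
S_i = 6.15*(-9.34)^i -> [6.15, -57.44, 536.5, -5010.9, 46801.81]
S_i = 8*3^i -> [8, 24, 72, 216, 648]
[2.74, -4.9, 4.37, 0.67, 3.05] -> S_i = Random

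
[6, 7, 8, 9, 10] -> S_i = 6 + 1*i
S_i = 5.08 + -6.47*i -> [5.08, -1.39, -7.86, -14.33, -20.8]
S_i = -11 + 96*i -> [-11, 85, 181, 277, 373]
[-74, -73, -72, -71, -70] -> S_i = -74 + 1*i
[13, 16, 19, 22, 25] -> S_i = 13 + 3*i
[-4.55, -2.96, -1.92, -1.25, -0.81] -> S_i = -4.55*0.65^i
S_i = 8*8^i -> [8, 64, 512, 4096, 32768]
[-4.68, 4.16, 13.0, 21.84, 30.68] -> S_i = -4.68 + 8.84*i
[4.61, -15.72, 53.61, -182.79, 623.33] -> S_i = 4.61*(-3.41)^i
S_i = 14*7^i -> [14, 98, 686, 4802, 33614]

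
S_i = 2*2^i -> [2, 4, 8, 16, 32]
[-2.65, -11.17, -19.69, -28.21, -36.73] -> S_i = -2.65 + -8.52*i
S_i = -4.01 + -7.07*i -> [-4.01, -11.08, -18.15, -25.22, -32.29]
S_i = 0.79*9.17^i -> [0.79, 7.24, 66.43, 609.17, 5586.05]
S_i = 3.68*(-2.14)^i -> [3.68, -7.88, 16.85, -36.07, 77.18]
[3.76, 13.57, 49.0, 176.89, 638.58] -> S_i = 3.76*3.61^i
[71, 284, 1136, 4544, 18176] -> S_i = 71*4^i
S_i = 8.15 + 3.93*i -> [8.15, 12.08, 16.01, 19.94, 23.87]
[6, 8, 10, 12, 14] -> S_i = 6 + 2*i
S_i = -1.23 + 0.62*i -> [-1.23, -0.61, 0.01, 0.63, 1.25]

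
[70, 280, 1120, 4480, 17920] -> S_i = 70*4^i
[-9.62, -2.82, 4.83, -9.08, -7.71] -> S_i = Random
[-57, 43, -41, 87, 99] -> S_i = Random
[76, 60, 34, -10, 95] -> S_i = Random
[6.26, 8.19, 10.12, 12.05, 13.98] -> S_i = 6.26 + 1.93*i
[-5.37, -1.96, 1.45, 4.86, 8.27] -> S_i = -5.37 + 3.41*i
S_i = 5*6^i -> [5, 30, 180, 1080, 6480]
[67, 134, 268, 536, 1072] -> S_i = 67*2^i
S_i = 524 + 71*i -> [524, 595, 666, 737, 808]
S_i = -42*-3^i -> [-42, 126, -378, 1134, -3402]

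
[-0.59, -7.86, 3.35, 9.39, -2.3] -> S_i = Random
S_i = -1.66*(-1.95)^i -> [-1.66, 3.24, -6.31, 12.31, -24.0]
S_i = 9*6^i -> [9, 54, 324, 1944, 11664]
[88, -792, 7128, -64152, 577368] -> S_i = 88*-9^i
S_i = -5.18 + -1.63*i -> [-5.18, -6.81, -8.44, -10.07, -11.7]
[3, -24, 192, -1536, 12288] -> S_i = 3*-8^i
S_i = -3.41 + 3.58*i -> [-3.41, 0.17, 3.75, 7.33, 10.91]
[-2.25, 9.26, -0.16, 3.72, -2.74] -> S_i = Random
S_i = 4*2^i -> [4, 8, 16, 32, 64]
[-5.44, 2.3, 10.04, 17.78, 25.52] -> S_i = -5.44 + 7.74*i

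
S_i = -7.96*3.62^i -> [-7.96, -28.82, -104.31, -377.61, -1366.93]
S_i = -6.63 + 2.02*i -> [-6.63, -4.61, -2.59, -0.57, 1.45]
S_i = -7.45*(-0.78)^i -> [-7.45, 5.81, -4.53, 3.54, -2.76]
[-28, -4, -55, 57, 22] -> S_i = Random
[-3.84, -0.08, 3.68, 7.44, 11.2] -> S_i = -3.84 + 3.76*i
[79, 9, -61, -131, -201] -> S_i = 79 + -70*i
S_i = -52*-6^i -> [-52, 312, -1872, 11232, -67392]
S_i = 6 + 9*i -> [6, 15, 24, 33, 42]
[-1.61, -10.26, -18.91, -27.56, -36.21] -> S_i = -1.61 + -8.65*i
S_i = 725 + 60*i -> [725, 785, 845, 905, 965]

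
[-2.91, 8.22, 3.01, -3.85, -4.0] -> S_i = Random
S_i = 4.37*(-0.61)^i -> [4.37, -2.67, 1.63, -0.99, 0.61]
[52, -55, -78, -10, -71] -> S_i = Random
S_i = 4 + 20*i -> [4, 24, 44, 64, 84]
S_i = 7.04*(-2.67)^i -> [7.04, -18.8, 50.19, -134.0, 357.78]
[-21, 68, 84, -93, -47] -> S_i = Random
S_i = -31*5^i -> [-31, -155, -775, -3875, -19375]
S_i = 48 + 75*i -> [48, 123, 198, 273, 348]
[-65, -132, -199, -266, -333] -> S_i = -65 + -67*i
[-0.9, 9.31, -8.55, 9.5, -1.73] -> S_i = Random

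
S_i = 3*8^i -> [3, 24, 192, 1536, 12288]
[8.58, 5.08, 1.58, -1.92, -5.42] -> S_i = 8.58 + -3.50*i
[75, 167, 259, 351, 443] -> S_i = 75 + 92*i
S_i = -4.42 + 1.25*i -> [-4.42, -3.17, -1.92, -0.67, 0.58]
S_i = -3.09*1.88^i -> [-3.09, -5.81, -10.92, -20.53, -38.6]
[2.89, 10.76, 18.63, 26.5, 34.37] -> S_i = 2.89 + 7.87*i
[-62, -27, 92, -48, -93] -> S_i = Random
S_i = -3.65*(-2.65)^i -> [-3.65, 9.67, -25.63, 67.93, -180.0]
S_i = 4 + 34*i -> [4, 38, 72, 106, 140]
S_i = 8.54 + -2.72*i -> [8.54, 5.82, 3.1, 0.38, -2.34]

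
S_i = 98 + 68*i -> [98, 166, 234, 302, 370]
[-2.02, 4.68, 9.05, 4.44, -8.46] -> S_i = Random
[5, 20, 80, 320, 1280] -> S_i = 5*4^i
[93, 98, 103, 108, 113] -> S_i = 93 + 5*i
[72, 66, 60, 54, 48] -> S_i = 72 + -6*i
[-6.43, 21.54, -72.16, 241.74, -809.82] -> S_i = -6.43*(-3.35)^i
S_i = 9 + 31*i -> [9, 40, 71, 102, 133]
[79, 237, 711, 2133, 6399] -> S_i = 79*3^i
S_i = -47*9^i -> [-47, -423, -3807, -34263, -308367]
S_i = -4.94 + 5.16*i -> [-4.94, 0.22, 5.38, 10.54, 15.7]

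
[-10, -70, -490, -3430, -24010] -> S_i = -10*7^i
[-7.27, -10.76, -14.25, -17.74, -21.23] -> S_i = -7.27 + -3.49*i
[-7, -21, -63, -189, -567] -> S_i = -7*3^i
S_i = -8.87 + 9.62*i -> [-8.87, 0.75, 10.37, 19.99, 29.61]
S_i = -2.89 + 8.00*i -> [-2.89, 5.11, 13.11, 21.11, 29.11]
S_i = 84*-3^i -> [84, -252, 756, -2268, 6804]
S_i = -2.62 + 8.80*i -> [-2.62, 6.18, 14.98, 23.78, 32.58]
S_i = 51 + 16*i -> [51, 67, 83, 99, 115]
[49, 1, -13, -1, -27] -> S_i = Random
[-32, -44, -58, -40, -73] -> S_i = Random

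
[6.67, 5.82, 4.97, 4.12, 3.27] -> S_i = 6.67 + -0.85*i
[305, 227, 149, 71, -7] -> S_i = 305 + -78*i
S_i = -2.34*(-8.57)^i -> [-2.34, 20.05, -171.86, 1472.85, -12622.32]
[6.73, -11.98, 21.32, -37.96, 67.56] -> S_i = 6.73*(-1.78)^i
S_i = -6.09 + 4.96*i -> [-6.09, -1.13, 3.83, 8.79, 13.75]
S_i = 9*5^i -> [9, 45, 225, 1125, 5625]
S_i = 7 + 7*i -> [7, 14, 21, 28, 35]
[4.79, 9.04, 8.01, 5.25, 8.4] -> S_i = Random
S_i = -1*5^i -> [-1, -5, -25, -125, -625]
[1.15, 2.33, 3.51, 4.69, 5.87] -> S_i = 1.15 + 1.18*i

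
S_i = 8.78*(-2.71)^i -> [8.78, -23.79, 64.48, -174.74, 473.56]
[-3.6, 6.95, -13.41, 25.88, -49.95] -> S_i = -3.60*(-1.93)^i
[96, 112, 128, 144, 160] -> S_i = 96 + 16*i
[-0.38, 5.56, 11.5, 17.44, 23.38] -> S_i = -0.38 + 5.94*i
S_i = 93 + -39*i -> [93, 54, 15, -24, -63]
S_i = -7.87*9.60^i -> [-7.87, -75.55, -725.3, -6962.87, -66843.57]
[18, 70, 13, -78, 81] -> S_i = Random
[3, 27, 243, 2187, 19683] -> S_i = 3*9^i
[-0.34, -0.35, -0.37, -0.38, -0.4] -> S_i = -0.34*1.04^i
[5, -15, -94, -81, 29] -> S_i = Random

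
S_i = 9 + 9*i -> [9, 18, 27, 36, 45]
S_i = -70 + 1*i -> [-70, -69, -68, -67, -66]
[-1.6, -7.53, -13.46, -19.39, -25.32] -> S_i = -1.60 + -5.93*i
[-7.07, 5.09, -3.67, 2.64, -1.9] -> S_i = -7.07*(-0.72)^i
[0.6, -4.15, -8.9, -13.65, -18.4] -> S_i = 0.60 + -4.75*i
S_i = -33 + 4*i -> [-33, -29, -25, -21, -17]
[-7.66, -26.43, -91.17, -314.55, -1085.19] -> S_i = -7.66*3.45^i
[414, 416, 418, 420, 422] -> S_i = 414 + 2*i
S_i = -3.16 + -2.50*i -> [-3.16, -5.66, -8.16, -10.66, -13.16]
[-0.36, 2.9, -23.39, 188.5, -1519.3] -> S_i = -0.36*(-8.06)^i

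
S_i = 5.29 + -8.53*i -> [5.29, -3.24, -11.77, -20.3, -28.83]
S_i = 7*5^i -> [7, 35, 175, 875, 4375]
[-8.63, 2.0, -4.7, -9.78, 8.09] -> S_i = Random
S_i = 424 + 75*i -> [424, 499, 574, 649, 724]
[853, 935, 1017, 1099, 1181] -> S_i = 853 + 82*i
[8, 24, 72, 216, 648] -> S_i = 8*3^i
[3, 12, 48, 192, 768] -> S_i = 3*4^i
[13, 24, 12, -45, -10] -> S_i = Random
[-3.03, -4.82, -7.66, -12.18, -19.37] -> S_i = -3.03*1.59^i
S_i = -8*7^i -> [-8, -56, -392, -2744, -19208]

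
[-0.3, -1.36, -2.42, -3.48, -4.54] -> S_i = -0.30 + -1.06*i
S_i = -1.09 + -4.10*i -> [-1.09, -5.19, -9.29, -13.39, -17.49]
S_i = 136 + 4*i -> [136, 140, 144, 148, 152]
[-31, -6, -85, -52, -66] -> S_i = Random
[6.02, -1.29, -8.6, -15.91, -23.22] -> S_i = 6.02 + -7.31*i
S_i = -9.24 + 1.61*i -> [-9.24, -7.63, -6.02, -4.41, -2.8]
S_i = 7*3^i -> [7, 21, 63, 189, 567]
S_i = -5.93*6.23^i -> [-5.93, -36.94, -230.16, -1433.9, -8933.2]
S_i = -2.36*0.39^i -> [-2.36, -0.92, -0.36, -0.14, -0.05]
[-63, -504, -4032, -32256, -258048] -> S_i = -63*8^i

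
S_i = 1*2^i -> [1, 2, 4, 8, 16]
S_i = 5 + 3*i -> [5, 8, 11, 14, 17]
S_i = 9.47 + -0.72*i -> [9.47, 8.75, 8.03, 7.31, 6.59]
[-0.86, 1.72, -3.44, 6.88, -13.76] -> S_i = -0.86*(-2.00)^i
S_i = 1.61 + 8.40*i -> [1.61, 10.01, 18.41, 26.81, 35.21]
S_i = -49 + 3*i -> [-49, -46, -43, -40, -37]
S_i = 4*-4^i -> [4, -16, 64, -256, 1024]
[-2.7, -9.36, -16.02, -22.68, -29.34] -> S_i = -2.70 + -6.66*i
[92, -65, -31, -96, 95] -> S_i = Random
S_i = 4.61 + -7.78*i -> [4.61, -3.17, -10.95, -18.73, -26.51]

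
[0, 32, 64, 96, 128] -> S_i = 0 + 32*i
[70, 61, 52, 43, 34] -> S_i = 70 + -9*i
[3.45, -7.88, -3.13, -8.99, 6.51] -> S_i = Random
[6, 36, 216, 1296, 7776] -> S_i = 6*6^i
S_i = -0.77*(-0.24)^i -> [-0.77, 0.18, -0.04, 0.01, -0.0]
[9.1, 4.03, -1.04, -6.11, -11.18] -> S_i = 9.10 + -5.07*i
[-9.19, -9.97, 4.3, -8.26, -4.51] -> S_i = Random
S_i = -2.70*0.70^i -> [-2.7, -1.89, -1.32, -0.93, -0.65]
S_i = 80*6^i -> [80, 480, 2880, 17280, 103680]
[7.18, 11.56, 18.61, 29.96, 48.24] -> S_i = 7.18*1.61^i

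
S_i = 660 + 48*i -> [660, 708, 756, 804, 852]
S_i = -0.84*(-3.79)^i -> [-0.84, 3.18, -12.07, 45.73, -173.31]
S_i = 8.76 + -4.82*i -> [8.76, 3.94, -0.88, -5.7, -10.52]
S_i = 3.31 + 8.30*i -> [3.31, 11.61, 19.91, 28.21, 36.51]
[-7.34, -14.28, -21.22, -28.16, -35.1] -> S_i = -7.34 + -6.94*i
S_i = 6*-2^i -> [6, -12, 24, -48, 96]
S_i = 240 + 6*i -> [240, 246, 252, 258, 264]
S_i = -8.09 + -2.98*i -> [-8.09, -11.07, -14.05, -17.03, -20.01]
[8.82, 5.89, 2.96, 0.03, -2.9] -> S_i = 8.82 + -2.93*i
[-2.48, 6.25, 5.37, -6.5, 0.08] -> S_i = Random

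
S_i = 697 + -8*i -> [697, 689, 681, 673, 665]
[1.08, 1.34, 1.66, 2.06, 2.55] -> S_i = 1.08*1.24^i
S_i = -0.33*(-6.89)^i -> [-0.33, 2.27, -15.67, 107.94, -743.69]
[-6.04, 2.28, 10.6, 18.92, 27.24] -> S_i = -6.04 + 8.32*i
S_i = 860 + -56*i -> [860, 804, 748, 692, 636]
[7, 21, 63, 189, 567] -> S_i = 7*3^i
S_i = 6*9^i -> [6, 54, 486, 4374, 39366]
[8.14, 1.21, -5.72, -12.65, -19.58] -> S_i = 8.14 + -6.93*i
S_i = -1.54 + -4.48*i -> [-1.54, -6.02, -10.5, -14.98, -19.46]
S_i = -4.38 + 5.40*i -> [-4.38, 1.02, 6.42, 11.82, 17.22]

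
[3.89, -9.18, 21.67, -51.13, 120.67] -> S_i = 3.89*(-2.36)^i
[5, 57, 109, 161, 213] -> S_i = 5 + 52*i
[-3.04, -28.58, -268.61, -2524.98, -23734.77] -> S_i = -3.04*9.40^i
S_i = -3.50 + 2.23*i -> [-3.5, -1.27, 0.96, 3.19, 5.42]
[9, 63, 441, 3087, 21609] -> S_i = 9*7^i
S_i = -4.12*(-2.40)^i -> [-4.12, 9.89, -23.73, 56.95, -136.69]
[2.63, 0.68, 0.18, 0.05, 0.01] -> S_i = 2.63*0.26^i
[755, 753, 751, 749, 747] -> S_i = 755 + -2*i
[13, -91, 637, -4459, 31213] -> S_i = 13*-7^i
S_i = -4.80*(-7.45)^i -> [-4.8, 35.76, -266.41, 1984.77, -14786.53]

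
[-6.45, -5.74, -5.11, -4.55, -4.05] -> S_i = -6.45*0.89^i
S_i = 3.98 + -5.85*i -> [3.98, -1.87, -7.72, -13.57, -19.42]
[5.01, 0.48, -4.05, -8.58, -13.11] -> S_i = 5.01 + -4.53*i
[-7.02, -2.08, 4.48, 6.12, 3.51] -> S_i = Random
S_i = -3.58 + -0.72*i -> [-3.58, -4.3, -5.02, -5.74, -6.46]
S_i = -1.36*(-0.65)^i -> [-1.36, 0.88, -0.57, 0.37, -0.24]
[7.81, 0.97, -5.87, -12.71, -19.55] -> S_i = 7.81 + -6.84*i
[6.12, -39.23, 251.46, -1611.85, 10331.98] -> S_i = 6.12*(-6.41)^i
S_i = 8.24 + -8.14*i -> [8.24, 0.1, -8.04, -16.18, -24.32]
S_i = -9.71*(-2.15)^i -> [-9.71, 20.88, -44.88, 96.5, -207.48]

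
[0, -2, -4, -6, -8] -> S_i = 0 + -2*i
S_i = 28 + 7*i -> [28, 35, 42, 49, 56]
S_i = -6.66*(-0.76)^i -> [-6.66, 5.06, -3.85, 2.92, -2.22]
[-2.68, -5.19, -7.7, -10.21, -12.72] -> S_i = -2.68 + -2.51*i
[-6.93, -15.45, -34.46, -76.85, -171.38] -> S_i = -6.93*2.23^i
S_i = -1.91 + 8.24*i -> [-1.91, 6.33, 14.57, 22.81, 31.05]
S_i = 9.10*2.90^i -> [9.1, 26.39, 76.53, 221.94, 643.63]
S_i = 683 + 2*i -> [683, 685, 687, 689, 691]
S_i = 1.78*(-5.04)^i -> [1.78, -8.97, 45.21, -227.88, 1148.53]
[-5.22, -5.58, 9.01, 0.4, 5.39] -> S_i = Random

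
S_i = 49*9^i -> [49, 441, 3969, 35721, 321489]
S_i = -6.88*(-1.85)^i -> [-6.88, 12.73, -23.55, 43.56, -80.59]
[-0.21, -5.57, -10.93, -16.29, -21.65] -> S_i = -0.21 + -5.36*i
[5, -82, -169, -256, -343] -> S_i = 5 + -87*i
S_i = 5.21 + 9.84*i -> [5.21, 15.05, 24.89, 34.73, 44.57]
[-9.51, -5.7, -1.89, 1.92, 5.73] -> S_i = -9.51 + 3.81*i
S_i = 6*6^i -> [6, 36, 216, 1296, 7776]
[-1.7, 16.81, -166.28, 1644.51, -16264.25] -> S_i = -1.70*(-9.89)^i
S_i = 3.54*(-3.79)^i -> [3.54, -13.42, 50.85, -192.72, 730.4]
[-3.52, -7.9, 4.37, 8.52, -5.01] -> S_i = Random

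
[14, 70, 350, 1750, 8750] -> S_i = 14*5^i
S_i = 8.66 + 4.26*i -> [8.66, 12.92, 17.18, 21.44, 25.7]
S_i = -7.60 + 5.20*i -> [-7.6, -2.4, 2.8, 8.0, 13.2]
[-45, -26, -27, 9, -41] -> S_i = Random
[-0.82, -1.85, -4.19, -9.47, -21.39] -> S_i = -0.82*2.26^i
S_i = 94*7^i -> [94, 658, 4606, 32242, 225694]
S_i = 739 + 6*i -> [739, 745, 751, 757, 763]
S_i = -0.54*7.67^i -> [-0.54, -4.14, -31.77, -243.66, -1868.85]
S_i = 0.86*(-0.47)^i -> [0.86, -0.4, 0.19, -0.09, 0.04]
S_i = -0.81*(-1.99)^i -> [-0.81, 1.61, -3.21, 6.38, -12.7]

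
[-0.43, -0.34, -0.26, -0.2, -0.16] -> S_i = -0.43*0.78^i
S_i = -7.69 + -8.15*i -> [-7.69, -15.84, -23.99, -32.14, -40.29]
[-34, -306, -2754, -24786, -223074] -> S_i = -34*9^i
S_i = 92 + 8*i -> [92, 100, 108, 116, 124]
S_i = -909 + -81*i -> [-909, -990, -1071, -1152, -1233]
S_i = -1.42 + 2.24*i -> [-1.42, 0.82, 3.06, 5.3, 7.54]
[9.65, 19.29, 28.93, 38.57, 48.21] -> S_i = 9.65 + 9.64*i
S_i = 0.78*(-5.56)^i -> [0.78, -4.34, 24.11, -134.07, 745.41]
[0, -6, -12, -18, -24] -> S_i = 0 + -6*i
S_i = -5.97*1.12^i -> [-5.97, -6.69, -7.49, -8.39, -9.39]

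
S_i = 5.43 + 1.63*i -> [5.43, 7.06, 8.69, 10.32, 11.95]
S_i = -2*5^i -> [-2, -10, -50, -250, -1250]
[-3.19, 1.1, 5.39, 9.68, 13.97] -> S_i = -3.19 + 4.29*i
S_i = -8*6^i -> [-8, -48, -288, -1728, -10368]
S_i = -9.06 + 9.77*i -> [-9.06, 0.71, 10.48, 20.25, 30.02]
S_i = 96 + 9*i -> [96, 105, 114, 123, 132]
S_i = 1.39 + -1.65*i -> [1.39, -0.26, -1.91, -3.56, -5.21]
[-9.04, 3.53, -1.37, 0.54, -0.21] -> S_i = -9.04*(-0.39)^i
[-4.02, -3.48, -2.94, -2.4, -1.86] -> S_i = -4.02 + 0.54*i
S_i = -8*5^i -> [-8, -40, -200, -1000, -5000]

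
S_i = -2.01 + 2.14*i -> [-2.01, 0.13, 2.27, 4.41, 6.55]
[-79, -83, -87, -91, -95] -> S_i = -79 + -4*i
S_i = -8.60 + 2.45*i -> [-8.6, -6.15, -3.7, -1.25, 1.2]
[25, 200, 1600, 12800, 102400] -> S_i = 25*8^i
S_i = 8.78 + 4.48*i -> [8.78, 13.26, 17.74, 22.22, 26.7]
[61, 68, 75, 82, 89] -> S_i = 61 + 7*i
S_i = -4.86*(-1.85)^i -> [-4.86, 8.99, -16.63, 30.77, -56.93]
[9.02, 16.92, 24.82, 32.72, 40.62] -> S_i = 9.02 + 7.90*i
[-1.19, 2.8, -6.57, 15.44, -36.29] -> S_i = -1.19*(-2.35)^i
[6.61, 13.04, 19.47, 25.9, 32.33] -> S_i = 6.61 + 6.43*i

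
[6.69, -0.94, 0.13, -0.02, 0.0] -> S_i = 6.69*(-0.14)^i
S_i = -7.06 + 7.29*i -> [-7.06, 0.23, 7.52, 14.81, 22.1]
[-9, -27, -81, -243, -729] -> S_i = -9*3^i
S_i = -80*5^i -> [-80, -400, -2000, -10000, -50000]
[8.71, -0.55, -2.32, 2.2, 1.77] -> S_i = Random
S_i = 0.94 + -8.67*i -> [0.94, -7.73, -16.4, -25.07, -33.74]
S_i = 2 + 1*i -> [2, 3, 4, 5, 6]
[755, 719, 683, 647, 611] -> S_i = 755 + -36*i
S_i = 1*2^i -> [1, 2, 4, 8, 16]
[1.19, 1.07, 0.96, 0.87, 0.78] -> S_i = 1.19*0.90^i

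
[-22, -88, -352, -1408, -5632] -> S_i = -22*4^i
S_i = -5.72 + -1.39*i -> [-5.72, -7.11, -8.5, -9.89, -11.28]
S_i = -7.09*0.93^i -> [-7.09, -6.59, -6.13, -5.7, -5.3]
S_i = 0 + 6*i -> [0, 6, 12, 18, 24]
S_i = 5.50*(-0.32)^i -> [5.5, -1.76, 0.56, -0.18, 0.06]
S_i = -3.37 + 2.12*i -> [-3.37, -1.25, 0.87, 2.99, 5.11]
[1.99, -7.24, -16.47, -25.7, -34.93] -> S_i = 1.99 + -9.23*i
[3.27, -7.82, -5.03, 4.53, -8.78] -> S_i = Random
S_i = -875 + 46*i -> [-875, -829, -783, -737, -691]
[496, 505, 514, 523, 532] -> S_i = 496 + 9*i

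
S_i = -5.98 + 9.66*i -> [-5.98, 3.68, 13.34, 23.0, 32.66]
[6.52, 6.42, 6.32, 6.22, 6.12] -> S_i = 6.52 + -0.10*i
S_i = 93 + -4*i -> [93, 89, 85, 81, 77]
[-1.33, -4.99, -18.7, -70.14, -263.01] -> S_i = -1.33*3.75^i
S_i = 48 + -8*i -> [48, 40, 32, 24, 16]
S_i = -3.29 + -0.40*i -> [-3.29, -3.69, -4.09, -4.49, -4.89]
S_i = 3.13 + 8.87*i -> [3.13, 12.0, 20.87, 29.74, 38.61]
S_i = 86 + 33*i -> [86, 119, 152, 185, 218]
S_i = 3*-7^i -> [3, -21, 147, -1029, 7203]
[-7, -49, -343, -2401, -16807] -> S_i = -7*7^i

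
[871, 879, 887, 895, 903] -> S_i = 871 + 8*i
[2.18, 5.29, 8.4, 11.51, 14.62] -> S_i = 2.18 + 3.11*i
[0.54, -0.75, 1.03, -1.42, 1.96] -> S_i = 0.54*(-1.38)^i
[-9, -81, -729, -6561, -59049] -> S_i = -9*9^i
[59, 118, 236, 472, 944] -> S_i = 59*2^i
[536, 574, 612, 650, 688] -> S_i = 536 + 38*i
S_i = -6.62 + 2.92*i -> [-6.62, -3.7, -0.78, 2.14, 5.06]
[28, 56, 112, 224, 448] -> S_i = 28*2^i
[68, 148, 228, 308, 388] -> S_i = 68 + 80*i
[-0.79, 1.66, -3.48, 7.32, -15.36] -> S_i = -0.79*(-2.10)^i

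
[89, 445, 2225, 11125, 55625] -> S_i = 89*5^i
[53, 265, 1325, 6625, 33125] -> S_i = 53*5^i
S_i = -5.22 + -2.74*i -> [-5.22, -7.96, -10.7, -13.44, -16.18]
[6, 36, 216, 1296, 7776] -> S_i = 6*6^i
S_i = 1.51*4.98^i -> [1.51, 7.52, 37.45, 186.49, 928.74]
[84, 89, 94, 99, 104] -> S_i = 84 + 5*i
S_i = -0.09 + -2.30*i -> [-0.09, -2.39, -4.69, -6.99, -9.29]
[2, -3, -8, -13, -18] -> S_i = 2 + -5*i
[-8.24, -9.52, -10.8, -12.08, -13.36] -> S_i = -8.24 + -1.28*i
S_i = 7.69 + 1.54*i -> [7.69, 9.23, 10.77, 12.31, 13.85]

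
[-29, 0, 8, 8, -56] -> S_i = Random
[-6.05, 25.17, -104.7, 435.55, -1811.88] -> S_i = -6.05*(-4.16)^i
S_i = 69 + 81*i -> [69, 150, 231, 312, 393]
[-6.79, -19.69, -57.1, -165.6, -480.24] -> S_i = -6.79*2.90^i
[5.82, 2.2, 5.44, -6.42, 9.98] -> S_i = Random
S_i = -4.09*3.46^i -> [-4.09, -14.15, -48.96, -169.41, -586.18]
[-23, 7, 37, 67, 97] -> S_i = -23 + 30*i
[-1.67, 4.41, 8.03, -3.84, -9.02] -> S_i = Random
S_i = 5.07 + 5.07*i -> [5.07, 10.14, 15.21, 20.28, 25.35]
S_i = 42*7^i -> [42, 294, 2058, 14406, 100842]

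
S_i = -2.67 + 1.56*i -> [-2.67, -1.11, 0.45, 2.01, 3.57]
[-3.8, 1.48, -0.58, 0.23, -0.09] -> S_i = -3.80*(-0.39)^i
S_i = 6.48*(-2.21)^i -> [6.48, -14.32, 31.65, -69.94, 154.58]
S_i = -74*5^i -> [-74, -370, -1850, -9250, -46250]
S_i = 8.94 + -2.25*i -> [8.94, 6.69, 4.44, 2.19, -0.06]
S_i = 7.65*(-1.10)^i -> [7.65, -8.42, 9.26, -10.18, 11.2]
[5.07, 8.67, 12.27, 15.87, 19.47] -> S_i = 5.07 + 3.60*i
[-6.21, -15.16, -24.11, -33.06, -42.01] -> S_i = -6.21 + -8.95*i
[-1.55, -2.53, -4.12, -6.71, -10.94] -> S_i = -1.55*1.63^i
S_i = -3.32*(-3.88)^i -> [-3.32, 12.88, -49.98, 193.92, -752.43]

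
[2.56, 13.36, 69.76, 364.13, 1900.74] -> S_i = 2.56*5.22^i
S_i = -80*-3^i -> [-80, 240, -720, 2160, -6480]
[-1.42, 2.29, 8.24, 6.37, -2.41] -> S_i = Random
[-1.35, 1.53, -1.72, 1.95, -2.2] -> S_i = -1.35*(-1.13)^i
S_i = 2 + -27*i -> [2, -25, -52, -79, -106]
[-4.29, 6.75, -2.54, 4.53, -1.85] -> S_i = Random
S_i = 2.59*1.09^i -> [2.59, 2.82, 3.08, 3.35, 3.66]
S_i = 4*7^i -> [4, 28, 196, 1372, 9604]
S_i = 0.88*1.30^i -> [0.88, 1.14, 1.49, 1.93, 2.51]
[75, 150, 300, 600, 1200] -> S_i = 75*2^i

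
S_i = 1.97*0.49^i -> [1.97, 0.97, 0.47, 0.23, 0.11]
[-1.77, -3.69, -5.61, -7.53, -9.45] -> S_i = -1.77 + -1.92*i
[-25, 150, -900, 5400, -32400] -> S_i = -25*-6^i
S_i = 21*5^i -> [21, 105, 525, 2625, 13125]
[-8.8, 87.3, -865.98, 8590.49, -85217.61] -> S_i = -8.80*(-9.92)^i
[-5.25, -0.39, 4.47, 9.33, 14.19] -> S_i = -5.25 + 4.86*i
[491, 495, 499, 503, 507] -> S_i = 491 + 4*i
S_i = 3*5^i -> [3, 15, 75, 375, 1875]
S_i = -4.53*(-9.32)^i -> [-4.53, 42.22, -393.49, 3667.3, -34179.2]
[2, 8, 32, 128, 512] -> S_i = 2*4^i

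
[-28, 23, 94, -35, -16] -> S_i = Random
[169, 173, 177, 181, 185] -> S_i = 169 + 4*i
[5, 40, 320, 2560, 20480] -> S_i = 5*8^i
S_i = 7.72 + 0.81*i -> [7.72, 8.53, 9.34, 10.15, 10.96]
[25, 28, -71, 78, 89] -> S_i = Random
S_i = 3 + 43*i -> [3, 46, 89, 132, 175]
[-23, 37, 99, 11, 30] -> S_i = Random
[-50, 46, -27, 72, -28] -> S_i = Random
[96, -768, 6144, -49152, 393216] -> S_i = 96*-8^i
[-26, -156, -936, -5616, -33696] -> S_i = -26*6^i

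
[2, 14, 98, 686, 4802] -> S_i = 2*7^i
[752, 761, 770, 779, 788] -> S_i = 752 + 9*i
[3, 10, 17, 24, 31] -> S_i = 3 + 7*i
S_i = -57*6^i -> [-57, -342, -2052, -12312, -73872]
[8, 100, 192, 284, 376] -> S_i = 8 + 92*i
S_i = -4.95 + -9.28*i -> [-4.95, -14.23, -23.51, -32.79, -42.07]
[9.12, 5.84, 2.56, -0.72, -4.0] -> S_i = 9.12 + -3.28*i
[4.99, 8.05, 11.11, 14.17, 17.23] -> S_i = 4.99 + 3.06*i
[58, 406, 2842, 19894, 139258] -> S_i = 58*7^i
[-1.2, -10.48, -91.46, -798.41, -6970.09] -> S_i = -1.20*8.73^i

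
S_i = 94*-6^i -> [94, -564, 3384, -20304, 121824]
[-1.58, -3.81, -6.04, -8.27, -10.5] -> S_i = -1.58 + -2.23*i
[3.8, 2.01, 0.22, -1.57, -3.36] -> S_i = 3.80 + -1.79*i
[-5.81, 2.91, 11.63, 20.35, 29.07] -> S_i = -5.81 + 8.72*i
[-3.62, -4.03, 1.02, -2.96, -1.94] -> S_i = Random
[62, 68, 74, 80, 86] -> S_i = 62 + 6*i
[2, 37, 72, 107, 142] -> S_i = 2 + 35*i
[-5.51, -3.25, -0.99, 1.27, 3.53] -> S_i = -5.51 + 2.26*i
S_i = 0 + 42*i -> [0, 42, 84, 126, 168]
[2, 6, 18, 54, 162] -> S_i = 2*3^i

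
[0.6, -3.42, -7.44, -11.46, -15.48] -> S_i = 0.60 + -4.02*i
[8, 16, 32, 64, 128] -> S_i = 8*2^i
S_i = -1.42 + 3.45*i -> [-1.42, 2.03, 5.48, 8.93, 12.38]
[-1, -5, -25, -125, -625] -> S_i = -1*5^i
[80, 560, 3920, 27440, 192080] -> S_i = 80*7^i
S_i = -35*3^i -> [-35, -105, -315, -945, -2835]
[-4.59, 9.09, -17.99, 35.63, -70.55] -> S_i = -4.59*(-1.98)^i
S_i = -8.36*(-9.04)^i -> [-8.36, 75.57, -683.19, 6176.06, -55831.59]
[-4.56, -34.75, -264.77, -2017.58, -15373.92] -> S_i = -4.56*7.62^i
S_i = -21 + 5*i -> [-21, -16, -11, -6, -1]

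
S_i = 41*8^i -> [41, 328, 2624, 20992, 167936]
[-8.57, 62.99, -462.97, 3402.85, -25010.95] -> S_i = -8.57*(-7.35)^i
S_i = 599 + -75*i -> [599, 524, 449, 374, 299]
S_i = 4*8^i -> [4, 32, 256, 2048, 16384]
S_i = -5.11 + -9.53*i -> [-5.11, -14.64, -24.17, -33.7, -43.23]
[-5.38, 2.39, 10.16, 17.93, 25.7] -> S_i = -5.38 + 7.77*i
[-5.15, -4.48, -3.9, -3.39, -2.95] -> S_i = -5.15*0.87^i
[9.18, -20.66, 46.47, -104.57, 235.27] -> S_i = 9.18*(-2.25)^i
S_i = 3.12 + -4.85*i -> [3.12, -1.73, -6.58, -11.43, -16.28]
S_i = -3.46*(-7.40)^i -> [-3.46, 25.6, -189.47, 1402.08, -10375.36]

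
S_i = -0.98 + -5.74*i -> [-0.98, -6.72, -12.46, -18.2, -23.94]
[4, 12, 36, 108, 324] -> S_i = 4*3^i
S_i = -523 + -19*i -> [-523, -542, -561, -580, -599]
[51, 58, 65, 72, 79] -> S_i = 51 + 7*i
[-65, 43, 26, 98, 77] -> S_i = Random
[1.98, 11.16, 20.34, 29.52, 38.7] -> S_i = 1.98 + 9.18*i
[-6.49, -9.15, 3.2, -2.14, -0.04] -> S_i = Random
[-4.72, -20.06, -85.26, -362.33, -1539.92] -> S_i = -4.72*4.25^i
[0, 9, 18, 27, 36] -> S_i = 0 + 9*i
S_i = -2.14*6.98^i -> [-2.14, -14.94, -104.26, -727.75, -5079.67]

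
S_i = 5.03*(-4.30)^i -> [5.03, -21.63, 93.0, -399.92, 1719.66]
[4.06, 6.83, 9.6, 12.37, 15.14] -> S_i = 4.06 + 2.77*i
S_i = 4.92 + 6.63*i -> [4.92, 11.55, 18.18, 24.81, 31.44]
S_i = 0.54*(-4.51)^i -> [0.54, -2.44, 10.98, -49.54, 223.41]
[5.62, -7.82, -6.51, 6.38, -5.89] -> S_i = Random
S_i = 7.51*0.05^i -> [7.51, 0.38, 0.02, 0.0, 0.0]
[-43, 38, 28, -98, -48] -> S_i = Random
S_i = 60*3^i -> [60, 180, 540, 1620, 4860]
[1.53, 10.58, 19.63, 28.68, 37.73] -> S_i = 1.53 + 9.05*i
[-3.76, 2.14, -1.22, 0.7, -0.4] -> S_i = -3.76*(-0.57)^i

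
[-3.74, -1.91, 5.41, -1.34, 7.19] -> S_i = Random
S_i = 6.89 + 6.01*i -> [6.89, 12.9, 18.91, 24.92, 30.93]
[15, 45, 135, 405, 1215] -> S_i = 15*3^i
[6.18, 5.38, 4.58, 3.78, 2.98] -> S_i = 6.18 + -0.80*i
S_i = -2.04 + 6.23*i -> [-2.04, 4.19, 10.42, 16.65, 22.88]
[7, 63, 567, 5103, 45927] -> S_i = 7*9^i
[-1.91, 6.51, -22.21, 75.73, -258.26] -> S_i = -1.91*(-3.41)^i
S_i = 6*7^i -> [6, 42, 294, 2058, 14406]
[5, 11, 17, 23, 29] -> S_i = 5 + 6*i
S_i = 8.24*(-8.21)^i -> [8.24, -67.65, 555.41, -4559.91, 37436.9]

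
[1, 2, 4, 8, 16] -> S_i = 1*2^i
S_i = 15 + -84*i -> [15, -69, -153, -237, -321]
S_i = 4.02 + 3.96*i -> [4.02, 7.98, 11.94, 15.9, 19.86]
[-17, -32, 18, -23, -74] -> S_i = Random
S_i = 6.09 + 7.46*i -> [6.09, 13.55, 21.01, 28.47, 35.93]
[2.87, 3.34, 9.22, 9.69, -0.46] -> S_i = Random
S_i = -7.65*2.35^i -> [-7.65, -17.98, -42.25, -99.28, -233.31]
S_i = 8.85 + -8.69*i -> [8.85, 0.16, -8.53, -17.22, -25.91]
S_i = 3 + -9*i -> [3, -6, -15, -24, -33]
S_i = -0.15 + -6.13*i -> [-0.15, -6.28, -12.41, -18.54, -24.67]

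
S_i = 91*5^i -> [91, 455, 2275, 11375, 56875]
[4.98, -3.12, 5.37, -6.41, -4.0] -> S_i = Random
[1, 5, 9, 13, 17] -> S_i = 1 + 4*i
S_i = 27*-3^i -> [27, -81, 243, -729, 2187]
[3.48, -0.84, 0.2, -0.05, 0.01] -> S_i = 3.48*(-0.24)^i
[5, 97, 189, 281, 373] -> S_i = 5 + 92*i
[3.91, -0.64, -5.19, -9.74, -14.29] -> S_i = 3.91 + -4.55*i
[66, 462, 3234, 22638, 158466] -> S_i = 66*7^i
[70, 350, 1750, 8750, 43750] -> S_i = 70*5^i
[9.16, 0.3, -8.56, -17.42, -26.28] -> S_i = 9.16 + -8.86*i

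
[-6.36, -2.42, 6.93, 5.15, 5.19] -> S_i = Random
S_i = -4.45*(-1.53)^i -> [-4.45, 6.81, -10.42, 15.94, -24.39]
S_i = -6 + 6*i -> [-6, 0, 6, 12, 18]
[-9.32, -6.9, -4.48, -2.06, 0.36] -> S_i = -9.32 + 2.42*i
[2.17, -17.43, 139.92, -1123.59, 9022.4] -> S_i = 2.17*(-8.03)^i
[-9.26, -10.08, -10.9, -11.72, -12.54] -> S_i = -9.26 + -0.82*i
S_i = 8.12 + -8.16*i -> [8.12, -0.04, -8.2, -16.36, -24.52]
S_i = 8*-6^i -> [8, -48, 288, -1728, 10368]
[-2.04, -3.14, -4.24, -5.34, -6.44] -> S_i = -2.04 + -1.10*i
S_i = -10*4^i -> [-10, -40, -160, -640, -2560]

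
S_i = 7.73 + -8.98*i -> [7.73, -1.25, -10.23, -19.21, -28.19]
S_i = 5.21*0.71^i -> [5.21, 3.7, 2.63, 1.86, 1.32]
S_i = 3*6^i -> [3, 18, 108, 648, 3888]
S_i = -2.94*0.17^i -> [-2.94, -0.5, -0.08, -0.01, -0.0]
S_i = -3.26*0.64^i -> [-3.26, -2.09, -1.34, -0.85, -0.55]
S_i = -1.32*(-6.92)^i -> [-1.32, 9.13, -63.21, 437.41, -3026.9]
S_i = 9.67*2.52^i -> [9.67, 24.37, 61.41, 154.75, 389.97]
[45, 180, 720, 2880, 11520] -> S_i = 45*4^i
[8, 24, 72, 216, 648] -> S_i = 8*3^i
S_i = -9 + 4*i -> [-9, -5, -1, 3, 7]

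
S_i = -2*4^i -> [-2, -8, -32, -128, -512]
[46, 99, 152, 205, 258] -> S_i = 46 + 53*i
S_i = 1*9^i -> [1, 9, 81, 729, 6561]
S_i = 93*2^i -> [93, 186, 372, 744, 1488]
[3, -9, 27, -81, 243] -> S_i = 3*-3^i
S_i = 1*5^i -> [1, 5, 25, 125, 625]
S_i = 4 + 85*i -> [4, 89, 174, 259, 344]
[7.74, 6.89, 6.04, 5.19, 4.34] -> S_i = 7.74 + -0.85*i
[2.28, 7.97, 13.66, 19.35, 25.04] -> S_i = 2.28 + 5.69*i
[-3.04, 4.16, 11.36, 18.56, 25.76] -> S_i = -3.04 + 7.20*i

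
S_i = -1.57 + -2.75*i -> [-1.57, -4.32, -7.07, -9.82, -12.57]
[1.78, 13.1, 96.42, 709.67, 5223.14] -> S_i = 1.78*7.36^i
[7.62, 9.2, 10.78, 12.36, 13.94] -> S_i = 7.62 + 1.58*i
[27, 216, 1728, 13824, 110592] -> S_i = 27*8^i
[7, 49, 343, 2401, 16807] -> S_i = 7*7^i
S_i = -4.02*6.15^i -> [-4.02, -24.72, -152.05, -935.09, -5750.78]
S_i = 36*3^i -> [36, 108, 324, 972, 2916]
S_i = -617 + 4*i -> [-617, -613, -609, -605, -601]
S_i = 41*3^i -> [41, 123, 369, 1107, 3321]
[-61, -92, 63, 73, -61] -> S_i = Random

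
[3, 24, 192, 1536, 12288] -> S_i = 3*8^i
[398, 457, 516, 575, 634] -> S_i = 398 + 59*i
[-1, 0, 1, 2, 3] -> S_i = -1 + 1*i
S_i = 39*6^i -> [39, 234, 1404, 8424, 50544]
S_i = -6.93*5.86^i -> [-6.93, -40.61, -237.97, -1394.52, -8171.91]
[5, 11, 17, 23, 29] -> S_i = 5 + 6*i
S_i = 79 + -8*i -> [79, 71, 63, 55, 47]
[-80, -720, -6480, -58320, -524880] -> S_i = -80*9^i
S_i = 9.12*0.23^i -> [9.12, 2.1, 0.48, 0.11, 0.03]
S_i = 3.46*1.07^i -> [3.46, 3.7, 3.96, 4.24, 4.54]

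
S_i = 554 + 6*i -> [554, 560, 566, 572, 578]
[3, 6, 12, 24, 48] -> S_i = 3*2^i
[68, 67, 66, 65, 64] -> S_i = 68 + -1*i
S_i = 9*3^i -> [9, 27, 81, 243, 729]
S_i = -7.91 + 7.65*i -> [-7.91, -0.26, 7.39, 15.04, 22.69]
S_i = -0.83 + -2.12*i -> [-0.83, -2.95, -5.07, -7.19, -9.31]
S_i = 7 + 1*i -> [7, 8, 9, 10, 11]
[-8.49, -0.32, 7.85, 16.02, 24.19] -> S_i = -8.49 + 8.17*i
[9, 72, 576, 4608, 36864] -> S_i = 9*8^i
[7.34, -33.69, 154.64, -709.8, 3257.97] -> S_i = 7.34*(-4.59)^i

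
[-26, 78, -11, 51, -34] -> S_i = Random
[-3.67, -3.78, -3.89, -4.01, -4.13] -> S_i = -3.67*1.03^i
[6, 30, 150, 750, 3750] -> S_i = 6*5^i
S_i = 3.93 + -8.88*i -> [3.93, -4.95, -13.83, -22.71, -31.59]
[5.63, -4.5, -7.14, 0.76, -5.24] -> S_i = Random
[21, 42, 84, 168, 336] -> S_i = 21*2^i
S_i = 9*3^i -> [9, 27, 81, 243, 729]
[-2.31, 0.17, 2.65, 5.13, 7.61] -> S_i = -2.31 + 2.48*i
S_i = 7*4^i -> [7, 28, 112, 448, 1792]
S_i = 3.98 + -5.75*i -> [3.98, -1.77, -7.52, -13.27, -19.02]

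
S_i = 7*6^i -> [7, 42, 252, 1512, 9072]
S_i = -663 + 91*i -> [-663, -572, -481, -390, -299]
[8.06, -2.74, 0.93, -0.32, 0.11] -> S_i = 8.06*(-0.34)^i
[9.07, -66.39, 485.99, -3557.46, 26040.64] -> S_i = 9.07*(-7.32)^i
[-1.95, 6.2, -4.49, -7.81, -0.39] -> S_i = Random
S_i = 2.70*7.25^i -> [2.7, 19.58, 141.92, 1028.91, 7459.6]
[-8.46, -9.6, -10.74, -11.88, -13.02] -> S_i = -8.46 + -1.14*i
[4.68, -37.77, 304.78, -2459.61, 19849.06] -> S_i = 4.68*(-8.07)^i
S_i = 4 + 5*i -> [4, 9, 14, 19, 24]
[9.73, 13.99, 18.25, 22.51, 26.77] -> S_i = 9.73 + 4.26*i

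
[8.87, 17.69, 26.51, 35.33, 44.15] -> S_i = 8.87 + 8.82*i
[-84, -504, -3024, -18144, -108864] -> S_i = -84*6^i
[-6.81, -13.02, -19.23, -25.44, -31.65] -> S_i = -6.81 + -6.21*i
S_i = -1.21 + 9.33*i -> [-1.21, 8.12, 17.45, 26.78, 36.11]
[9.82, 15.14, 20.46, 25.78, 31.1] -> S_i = 9.82 + 5.32*i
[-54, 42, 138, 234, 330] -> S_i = -54 + 96*i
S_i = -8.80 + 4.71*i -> [-8.8, -4.09, 0.62, 5.33, 10.04]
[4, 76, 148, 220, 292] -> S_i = 4 + 72*i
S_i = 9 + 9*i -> [9, 18, 27, 36, 45]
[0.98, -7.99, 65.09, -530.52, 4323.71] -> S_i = 0.98*(-8.15)^i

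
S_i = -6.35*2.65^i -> [-6.35, -16.83, -44.59, -118.17, -313.15]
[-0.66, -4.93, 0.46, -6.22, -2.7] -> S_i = Random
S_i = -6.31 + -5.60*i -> [-6.31, -11.91, -17.51, -23.11, -28.71]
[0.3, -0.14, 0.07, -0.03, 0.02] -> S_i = 0.30*(-0.48)^i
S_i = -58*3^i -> [-58, -174, -522, -1566, -4698]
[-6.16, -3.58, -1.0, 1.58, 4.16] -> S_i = -6.16 + 2.58*i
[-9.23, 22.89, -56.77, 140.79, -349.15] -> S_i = -9.23*(-2.48)^i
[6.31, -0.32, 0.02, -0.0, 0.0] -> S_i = 6.31*(-0.05)^i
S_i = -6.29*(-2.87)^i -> [-6.29, 18.05, -51.81, 148.69, -426.75]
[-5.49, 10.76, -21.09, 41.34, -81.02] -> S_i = -5.49*(-1.96)^i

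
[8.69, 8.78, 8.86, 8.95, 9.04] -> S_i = 8.69*1.01^i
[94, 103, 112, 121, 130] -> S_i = 94 + 9*i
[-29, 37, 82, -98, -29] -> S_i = Random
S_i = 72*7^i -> [72, 504, 3528, 24696, 172872]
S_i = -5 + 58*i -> [-5, 53, 111, 169, 227]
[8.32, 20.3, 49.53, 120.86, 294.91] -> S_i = 8.32*2.44^i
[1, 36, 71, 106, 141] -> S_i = 1 + 35*i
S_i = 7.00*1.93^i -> [7.0, 13.51, 26.07, 50.32, 97.12]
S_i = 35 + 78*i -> [35, 113, 191, 269, 347]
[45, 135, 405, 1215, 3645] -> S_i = 45*3^i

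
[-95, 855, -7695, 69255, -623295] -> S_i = -95*-9^i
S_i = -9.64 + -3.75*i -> [-9.64, -13.39, -17.14, -20.89, -24.64]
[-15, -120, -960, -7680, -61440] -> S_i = -15*8^i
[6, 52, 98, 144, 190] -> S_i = 6 + 46*i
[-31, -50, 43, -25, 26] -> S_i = Random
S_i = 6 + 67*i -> [6, 73, 140, 207, 274]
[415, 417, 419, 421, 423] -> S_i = 415 + 2*i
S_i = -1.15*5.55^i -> [-1.15, -6.38, -35.42, -196.6, -1091.11]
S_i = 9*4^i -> [9, 36, 144, 576, 2304]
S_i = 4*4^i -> [4, 16, 64, 256, 1024]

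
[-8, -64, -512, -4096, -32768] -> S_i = -8*8^i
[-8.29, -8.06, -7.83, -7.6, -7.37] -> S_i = -8.29 + 0.23*i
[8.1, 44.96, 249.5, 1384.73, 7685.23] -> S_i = 8.10*5.55^i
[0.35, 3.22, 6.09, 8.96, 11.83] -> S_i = 0.35 + 2.87*i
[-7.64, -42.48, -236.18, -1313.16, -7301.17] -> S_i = -7.64*5.56^i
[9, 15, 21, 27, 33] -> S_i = 9 + 6*i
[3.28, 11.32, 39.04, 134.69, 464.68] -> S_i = 3.28*3.45^i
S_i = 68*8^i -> [68, 544, 4352, 34816, 278528]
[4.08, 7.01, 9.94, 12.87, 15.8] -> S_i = 4.08 + 2.93*i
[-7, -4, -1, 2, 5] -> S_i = -7 + 3*i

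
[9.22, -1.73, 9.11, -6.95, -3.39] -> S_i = Random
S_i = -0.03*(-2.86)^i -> [-0.03, 0.09, -0.25, 0.7, -2.01]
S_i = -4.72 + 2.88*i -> [-4.72, -1.84, 1.04, 3.92, 6.8]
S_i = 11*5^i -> [11, 55, 275, 1375, 6875]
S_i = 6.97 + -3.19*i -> [6.97, 3.78, 0.59, -2.6, -5.79]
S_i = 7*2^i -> [7, 14, 28, 56, 112]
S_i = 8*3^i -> [8, 24, 72, 216, 648]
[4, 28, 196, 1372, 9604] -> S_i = 4*7^i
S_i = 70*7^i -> [70, 490, 3430, 24010, 168070]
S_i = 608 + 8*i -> [608, 616, 624, 632, 640]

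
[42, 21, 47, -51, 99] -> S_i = Random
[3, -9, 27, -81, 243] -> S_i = 3*-3^i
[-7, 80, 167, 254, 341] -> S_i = -7 + 87*i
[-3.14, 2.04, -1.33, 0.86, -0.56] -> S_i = -3.14*(-0.65)^i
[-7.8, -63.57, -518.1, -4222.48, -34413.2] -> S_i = -7.80*8.15^i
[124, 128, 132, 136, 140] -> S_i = 124 + 4*i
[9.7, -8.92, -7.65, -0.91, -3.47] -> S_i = Random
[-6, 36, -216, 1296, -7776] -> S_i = -6*-6^i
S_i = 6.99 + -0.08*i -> [6.99, 6.91, 6.83, 6.75, 6.67]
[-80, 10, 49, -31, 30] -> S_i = Random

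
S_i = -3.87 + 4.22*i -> [-3.87, 0.35, 4.57, 8.79, 13.01]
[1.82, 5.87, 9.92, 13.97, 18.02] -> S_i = 1.82 + 4.05*i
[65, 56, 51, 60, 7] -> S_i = Random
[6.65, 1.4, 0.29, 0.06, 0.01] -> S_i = 6.65*0.21^i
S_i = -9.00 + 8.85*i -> [-9.0, -0.15, 8.7, 17.55, 26.4]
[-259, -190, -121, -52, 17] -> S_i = -259 + 69*i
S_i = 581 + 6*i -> [581, 587, 593, 599, 605]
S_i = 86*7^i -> [86, 602, 4214, 29498, 206486]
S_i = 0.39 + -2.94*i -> [0.39, -2.55, -5.49, -8.43, -11.37]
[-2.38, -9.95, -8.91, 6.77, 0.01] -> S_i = Random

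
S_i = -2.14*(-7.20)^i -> [-2.14, 15.41, -110.94, 798.75, -5751.01]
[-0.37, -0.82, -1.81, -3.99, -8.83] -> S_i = -0.37*2.21^i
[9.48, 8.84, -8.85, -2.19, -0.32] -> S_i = Random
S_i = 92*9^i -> [92, 828, 7452, 67068, 603612]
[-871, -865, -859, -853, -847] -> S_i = -871 + 6*i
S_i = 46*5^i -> [46, 230, 1150, 5750, 28750]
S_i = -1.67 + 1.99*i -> [-1.67, 0.32, 2.31, 4.3, 6.29]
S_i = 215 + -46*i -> [215, 169, 123, 77, 31]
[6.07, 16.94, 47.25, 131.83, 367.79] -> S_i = 6.07*2.79^i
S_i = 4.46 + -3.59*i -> [4.46, 0.87, -2.72, -6.31, -9.9]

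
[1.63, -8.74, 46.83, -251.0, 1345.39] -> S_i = 1.63*(-5.36)^i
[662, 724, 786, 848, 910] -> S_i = 662 + 62*i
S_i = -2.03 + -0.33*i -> [-2.03, -2.36, -2.69, -3.02, -3.35]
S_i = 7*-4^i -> [7, -28, 112, -448, 1792]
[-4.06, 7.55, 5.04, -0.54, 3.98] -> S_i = Random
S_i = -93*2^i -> [-93, -186, -372, -744, -1488]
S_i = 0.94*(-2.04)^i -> [0.94, -1.92, 3.91, -7.98, 16.28]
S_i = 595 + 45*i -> [595, 640, 685, 730, 775]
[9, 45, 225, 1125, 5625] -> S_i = 9*5^i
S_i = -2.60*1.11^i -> [-2.6, -2.89, -3.2, -3.56, -3.95]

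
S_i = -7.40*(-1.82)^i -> [-7.4, 13.47, -24.51, 44.61, -81.19]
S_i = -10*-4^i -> [-10, 40, -160, 640, -2560]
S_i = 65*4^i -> [65, 260, 1040, 4160, 16640]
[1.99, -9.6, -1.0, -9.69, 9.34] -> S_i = Random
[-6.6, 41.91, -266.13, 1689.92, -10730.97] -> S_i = -6.60*(-6.35)^i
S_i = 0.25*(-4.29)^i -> [0.25, -1.07, 4.6, -19.74, 84.68]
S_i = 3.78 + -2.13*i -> [3.78, 1.65, -0.48, -2.61, -4.74]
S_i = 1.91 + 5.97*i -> [1.91, 7.88, 13.85, 19.82, 25.79]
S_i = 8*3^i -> [8, 24, 72, 216, 648]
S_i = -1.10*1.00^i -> [-1.1, -1.1, -1.1, -1.1, -1.1]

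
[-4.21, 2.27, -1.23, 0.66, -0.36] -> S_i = -4.21*(-0.54)^i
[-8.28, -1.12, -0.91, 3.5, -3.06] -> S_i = Random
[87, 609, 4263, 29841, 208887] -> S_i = 87*7^i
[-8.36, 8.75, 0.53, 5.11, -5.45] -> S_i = Random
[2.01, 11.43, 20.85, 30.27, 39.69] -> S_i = 2.01 + 9.42*i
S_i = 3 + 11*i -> [3, 14, 25, 36, 47]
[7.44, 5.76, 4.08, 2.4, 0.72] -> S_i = 7.44 + -1.68*i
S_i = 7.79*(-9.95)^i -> [7.79, -77.51, 771.23, -7673.73, 76353.65]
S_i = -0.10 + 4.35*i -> [-0.1, 4.25, 8.6, 12.95, 17.3]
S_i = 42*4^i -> [42, 168, 672, 2688, 10752]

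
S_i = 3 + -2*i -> [3, 1, -1, -3, -5]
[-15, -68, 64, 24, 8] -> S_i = Random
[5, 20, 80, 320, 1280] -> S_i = 5*4^i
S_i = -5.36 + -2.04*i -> [-5.36, -7.4, -9.44, -11.48, -13.52]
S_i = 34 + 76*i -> [34, 110, 186, 262, 338]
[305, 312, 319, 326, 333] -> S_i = 305 + 7*i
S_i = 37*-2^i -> [37, -74, 148, -296, 592]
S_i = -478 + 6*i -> [-478, -472, -466, -460, -454]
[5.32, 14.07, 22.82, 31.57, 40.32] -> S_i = 5.32 + 8.75*i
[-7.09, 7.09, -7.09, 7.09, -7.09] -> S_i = -7.09*(-1.00)^i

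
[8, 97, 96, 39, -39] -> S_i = Random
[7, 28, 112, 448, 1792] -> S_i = 7*4^i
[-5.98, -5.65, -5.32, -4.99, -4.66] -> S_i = -5.98 + 0.33*i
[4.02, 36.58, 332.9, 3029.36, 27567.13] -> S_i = 4.02*9.10^i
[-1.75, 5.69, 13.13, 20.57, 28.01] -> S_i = -1.75 + 7.44*i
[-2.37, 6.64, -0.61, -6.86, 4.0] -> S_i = Random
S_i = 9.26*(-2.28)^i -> [9.26, -21.11, 48.14, -109.75, 250.24]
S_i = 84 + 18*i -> [84, 102, 120, 138, 156]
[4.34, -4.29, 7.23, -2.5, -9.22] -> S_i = Random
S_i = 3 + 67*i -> [3, 70, 137, 204, 271]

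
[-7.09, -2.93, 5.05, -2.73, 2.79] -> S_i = Random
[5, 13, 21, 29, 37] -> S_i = 5 + 8*i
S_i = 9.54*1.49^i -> [9.54, 14.21, 21.18, 31.56, 47.02]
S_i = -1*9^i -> [-1, -9, -81, -729, -6561]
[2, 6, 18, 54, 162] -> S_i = 2*3^i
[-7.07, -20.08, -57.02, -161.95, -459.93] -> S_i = -7.07*2.84^i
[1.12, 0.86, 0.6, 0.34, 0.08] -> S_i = 1.12 + -0.26*i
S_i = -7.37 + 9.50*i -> [-7.37, 2.13, 11.63, 21.13, 30.63]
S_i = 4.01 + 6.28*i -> [4.01, 10.29, 16.57, 22.85, 29.13]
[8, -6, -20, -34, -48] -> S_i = 8 + -14*i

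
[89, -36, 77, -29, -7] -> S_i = Random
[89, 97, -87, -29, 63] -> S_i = Random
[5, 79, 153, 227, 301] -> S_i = 5 + 74*i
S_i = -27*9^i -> [-27, -243, -2187, -19683, -177147]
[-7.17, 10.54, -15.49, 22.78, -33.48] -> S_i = -7.17*(-1.47)^i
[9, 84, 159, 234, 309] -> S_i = 9 + 75*i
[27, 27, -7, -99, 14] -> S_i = Random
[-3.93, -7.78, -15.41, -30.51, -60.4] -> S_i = -3.93*1.98^i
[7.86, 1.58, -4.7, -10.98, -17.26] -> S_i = 7.86 + -6.28*i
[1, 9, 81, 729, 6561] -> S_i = 1*9^i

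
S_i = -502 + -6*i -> [-502, -508, -514, -520, -526]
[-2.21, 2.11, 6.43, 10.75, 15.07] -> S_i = -2.21 + 4.32*i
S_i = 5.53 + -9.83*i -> [5.53, -4.3, -14.13, -23.96, -33.79]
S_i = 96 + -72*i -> [96, 24, -48, -120, -192]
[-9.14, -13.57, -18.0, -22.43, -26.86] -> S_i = -9.14 + -4.43*i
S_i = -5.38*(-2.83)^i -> [-5.38, 15.23, -43.09, 121.94, -345.09]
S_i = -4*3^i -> [-4, -12, -36, -108, -324]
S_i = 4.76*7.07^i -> [4.76, 33.65, 237.93, 1682.15, 11892.81]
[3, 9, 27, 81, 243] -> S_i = 3*3^i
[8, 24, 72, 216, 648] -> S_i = 8*3^i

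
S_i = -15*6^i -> [-15, -90, -540, -3240, -19440]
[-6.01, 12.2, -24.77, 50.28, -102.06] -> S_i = -6.01*(-2.03)^i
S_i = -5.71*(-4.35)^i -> [-5.71, 24.84, -108.05, 470.01, -2044.53]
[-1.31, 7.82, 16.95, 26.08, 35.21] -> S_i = -1.31 + 9.13*i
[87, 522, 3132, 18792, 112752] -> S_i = 87*6^i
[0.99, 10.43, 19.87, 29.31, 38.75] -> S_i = 0.99 + 9.44*i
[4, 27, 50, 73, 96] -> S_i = 4 + 23*i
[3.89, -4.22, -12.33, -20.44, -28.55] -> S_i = 3.89 + -8.11*i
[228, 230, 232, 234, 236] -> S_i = 228 + 2*i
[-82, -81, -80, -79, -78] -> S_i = -82 + 1*i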